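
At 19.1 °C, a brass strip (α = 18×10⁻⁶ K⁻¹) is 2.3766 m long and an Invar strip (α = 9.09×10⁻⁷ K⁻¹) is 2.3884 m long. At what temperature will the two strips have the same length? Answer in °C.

L₁(1 + α₁ΔT) = L₂(1 + α₂ΔT) ⇒ ΔT = (L₂ − L₁)/(α₁L₁ − α₂L₂)
L₂ − L₁ = 2.3884 − 2.3766 = 1.18×10⁻² m
α₁L₁ − α₂L₂ = 18×10⁻⁶×2.3766 − 9.09×10⁻⁷×2.3884 = 4.06077444×10⁻⁵ m/K
ΔT = 1.18×10⁻² / 4.06077444×10⁻⁵ = 290.585 K
T = 19.1 + 290.585 = 309.685 °C

T = 309.7 °C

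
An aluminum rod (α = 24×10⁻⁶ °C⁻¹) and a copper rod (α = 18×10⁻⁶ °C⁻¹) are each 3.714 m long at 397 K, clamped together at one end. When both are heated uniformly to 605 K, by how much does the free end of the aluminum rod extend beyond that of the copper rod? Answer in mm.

4.64 mm

ΔT = 208 K
aluminum: ΔL = 24×10⁻⁶ × 3.714 m × 208 = 1.8540×10⁻² m = 18.540 mm
copper: ΔL = 18×10⁻⁶ × 3.714 m × 208 = 1.3905×10⁻² m = 13.905 mm
difference = 18.540 − 13.905 = 4.635 mm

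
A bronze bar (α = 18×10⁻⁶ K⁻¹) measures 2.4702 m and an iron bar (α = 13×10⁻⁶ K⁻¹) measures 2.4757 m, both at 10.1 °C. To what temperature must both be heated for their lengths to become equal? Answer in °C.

Equal length when α₁L₁ΔT − α₂L₂ΔT = L₂ − L₁ = 5.50×10⁻³ m
α₁L₁ = 4.44636×10⁻⁵, α₂L₂ = 3.21841×10⁻⁵ → Δ(αL) = 1.22795×10⁻⁵ m/K
ΔT = 5.50×10⁻³ / 1.22795×10⁻⁵ = 447.901 K, so T = 10.1 + 447.901 = 458.001 °C

T = 458.0 °C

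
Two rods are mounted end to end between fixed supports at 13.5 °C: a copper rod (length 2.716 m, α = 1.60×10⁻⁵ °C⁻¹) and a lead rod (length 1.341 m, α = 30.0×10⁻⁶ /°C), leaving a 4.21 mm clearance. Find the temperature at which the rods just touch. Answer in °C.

T = 63.8 °C

α₁L₁ = 4.3456×10⁻⁵ m/K, α₂L₂ = 4.023×10⁻⁵ m/K → total 8.3686×10⁻⁵ m/K
ΔT = g/(α₁L₁+α₂L₂) = 4.21×10⁻³ / 8.3686×10⁻⁵ = 50.307 K
T = 13.5 + 50.307 = 63.807 °C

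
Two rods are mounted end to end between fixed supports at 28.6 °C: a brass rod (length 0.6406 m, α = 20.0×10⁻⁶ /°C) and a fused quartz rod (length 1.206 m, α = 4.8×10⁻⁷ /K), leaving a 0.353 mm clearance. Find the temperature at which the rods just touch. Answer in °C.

T = 55.0 °C

α₁L₁ = 1.2812×10⁻⁵ m/K, α₂L₂ = 5.7888×10⁻⁷ m/K → total 1.339088×10⁻⁵ m/K
ΔT = g/(α₁L₁+α₂L₂) = 3.53×10⁻⁴ / 1.339088×10⁻⁵ = 26.361 K
T = 28.6 + 26.361 = 54.961 °C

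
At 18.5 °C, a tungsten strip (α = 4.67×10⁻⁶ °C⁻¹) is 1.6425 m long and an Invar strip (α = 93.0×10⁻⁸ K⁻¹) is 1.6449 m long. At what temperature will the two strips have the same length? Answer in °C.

T = 409.3 °C

L₁(1 + α₁ΔT) = L₂(1 + α₂ΔT) ⇒ ΔT = (L₂ − L₁)/(α₁L₁ − α₂L₂)
L₂ − L₁ = 1.6449 − 1.6425 = 2.40×10⁻³ m
α₁L₁ − α₂L₂ = 4.67×10⁻⁶×1.6425 − 93.0×10⁻⁸×1.6449 = 6.140718×10⁻⁶ m/K
ΔT = 2.40×10⁻³ / 6.140718×10⁻⁶ = 390.834 K
T = 18.5 + 390.834 = 409.334 °C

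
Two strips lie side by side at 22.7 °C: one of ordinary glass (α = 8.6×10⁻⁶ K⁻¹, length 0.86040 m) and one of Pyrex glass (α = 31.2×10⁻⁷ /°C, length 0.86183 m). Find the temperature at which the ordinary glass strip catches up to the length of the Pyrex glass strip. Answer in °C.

T = 326.3 °C

Equal length when α₁L₁ΔT − α₂L₂ΔT = L₂ − L₁ = 1.43×10⁻³ m
α₁L₁ = 7.39944×10⁻⁶, α₂L₂ = 2.6889096×10⁻⁶ → Δ(αL) = 4.7105304×10⁻⁶ m/K
ΔT = 1.43×10⁻³ / 4.7105304×10⁻⁶ = 303.575 K, so T = 22.7 + 303.575 = 326.275 °C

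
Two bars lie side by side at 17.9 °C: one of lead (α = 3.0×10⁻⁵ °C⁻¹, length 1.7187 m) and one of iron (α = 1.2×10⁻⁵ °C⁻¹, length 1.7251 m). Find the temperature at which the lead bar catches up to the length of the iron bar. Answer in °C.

T = 225.3 °C

L₁(1 + α₁ΔT) = L₂(1 + α₂ΔT) ⇒ ΔT = (L₂ − L₁)/(α₁L₁ − α₂L₂)
L₂ − L₁ = 1.7251 − 1.7187 = 6.40×10⁻³ m
α₁L₁ − α₂L₂ = 3.0×10⁻⁵×1.7187 − 1.2×10⁻⁵×1.7251 = 3.08598×10⁻⁵ m/K
ΔT = 6.40×10⁻³ / 3.08598×10⁻⁵ = 207.390 K
T = 17.9 + 207.390 = 225.290 °C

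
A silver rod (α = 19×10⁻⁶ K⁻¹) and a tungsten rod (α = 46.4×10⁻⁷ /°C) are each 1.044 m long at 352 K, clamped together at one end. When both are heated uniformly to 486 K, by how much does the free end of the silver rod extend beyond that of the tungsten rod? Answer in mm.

2.01 mm

ΔT = 134 K
silver: ΔL = 19×10⁻⁶ × 1.044 m × 134 = 2.6580×10⁻³ m = 2.6580 mm
tungsten: ΔL = 46.4×10⁻⁷ × 1.044 m × 134 = 6.4912×10⁻⁴ m = 0.64912 mm
difference = 2.6580 − 0.64912 = 2.00888 mm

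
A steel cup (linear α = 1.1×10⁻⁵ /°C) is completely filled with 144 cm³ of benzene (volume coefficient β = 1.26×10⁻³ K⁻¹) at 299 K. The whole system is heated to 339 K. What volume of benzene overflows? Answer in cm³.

The cup also expands: β_container ≈ 3α = 3.3×10⁻⁵ /K
Net overflow = V₀(β_liq − 3α_cont)ΔT
β − 3α = 1.26×10⁻³ − 3.3×10⁻⁵ = 1.227×10⁻³ /K; ΔT = 40 K
ΔV = 144 × 1.227×10⁻³ × 40 = 7.07 cm³

7.07 cm³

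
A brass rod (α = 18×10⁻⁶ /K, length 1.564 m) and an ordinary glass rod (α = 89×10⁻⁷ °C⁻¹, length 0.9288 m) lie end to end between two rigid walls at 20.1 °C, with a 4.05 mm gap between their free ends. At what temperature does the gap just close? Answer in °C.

Gap closes when ΔL₁ + ΔL₂ = 4.05 mm = 4.05×10⁻³ m
(α₁L₁ + α₂L₂)ΔT = g
α₁L₁ + α₂L₂ = 18×10⁻⁶×1.564 + 89×10⁻⁷×0.9288 = 3.641832×10⁻⁵ m/K
ΔT = 4.05×10⁻³ / 3.641832×10⁻⁵ = 111.21 K
T = 20.1 + 111.21 = 131.31 °C

T = 131 °C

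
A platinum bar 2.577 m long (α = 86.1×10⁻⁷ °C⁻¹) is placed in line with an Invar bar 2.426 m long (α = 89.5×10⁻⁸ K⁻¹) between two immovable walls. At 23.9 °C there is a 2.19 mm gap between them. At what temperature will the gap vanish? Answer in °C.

Gap closes when ΔL₁ + ΔL₂ = 2.19 mm = 2.19×10⁻³ m
(α₁L₁ + α₂L₂)ΔT = g
α₁L₁ + α₂L₂ = 86.1×10⁻⁷×2.577 + 89.5×10⁻⁸×2.426 = 2.435924×10⁻⁵ m/K
ΔT = 2.19×10⁻³ / 2.435924×10⁻⁵ = 89.90 K
T = 23.9 + 89.90 = 113.80 °C

T = 114 °C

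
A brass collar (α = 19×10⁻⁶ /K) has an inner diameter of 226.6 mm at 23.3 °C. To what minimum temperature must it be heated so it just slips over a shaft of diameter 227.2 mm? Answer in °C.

Required Δd = 227.2 − 226.6 = 0.6 mm
Δd = αd₀ΔT ⇒ ΔT = Δd/(αd₀) = 0.6 / (19×10⁻⁶ × 226.6) = 139.36 K
T_min = 23.3 + 139.36 = 162.66 °C

T = 163 °C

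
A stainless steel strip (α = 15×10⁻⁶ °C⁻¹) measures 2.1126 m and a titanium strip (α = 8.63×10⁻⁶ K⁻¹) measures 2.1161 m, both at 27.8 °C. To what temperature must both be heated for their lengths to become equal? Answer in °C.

T = 288.5 °C

Equal length when α₁L₁ΔT − α₂L₂ΔT = L₂ − L₁ = 3.50×10⁻³ m
α₁L₁ = 3.1689×10⁻⁵, α₂L₂ = 1.8261943×10⁻⁵ → Δ(αL) = 1.3427057×10⁻⁵ m/K
ΔT = 3.50×10⁻³ / 1.3427057×10⁻⁵ = 260.668 K, so T = 27.8 + 260.668 = 288.468 °C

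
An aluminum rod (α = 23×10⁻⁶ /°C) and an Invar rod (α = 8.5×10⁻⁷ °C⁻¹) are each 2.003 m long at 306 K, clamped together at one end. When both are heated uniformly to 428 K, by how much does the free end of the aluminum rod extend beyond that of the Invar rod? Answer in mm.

5.41 mm

ΔT = 122 K
aluminum: ΔL = 23×10⁻⁶ × 2.003 m × 122 = 5.6204×10⁻³ m = 5.6204 mm
Invar: ΔL = 8.5×10⁻⁷ × 2.003 m × 122 = 2.0771×10⁻⁴ m = 0.20771 mm
difference = 5.6204 − 0.20771 = 5.41269 mm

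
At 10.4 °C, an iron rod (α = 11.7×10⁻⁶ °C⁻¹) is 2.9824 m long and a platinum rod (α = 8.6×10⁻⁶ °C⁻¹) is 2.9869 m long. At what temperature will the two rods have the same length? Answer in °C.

T = 499.2 °C

Equal length when α₁L₁ΔT − α₂L₂ΔT = L₂ − L₁ = 4.50×10⁻³ m
α₁L₁ = 3.489408×10⁻⁵, α₂L₂ = 2.568734×10⁻⁵ → Δ(αL) = 9.20674×10⁻⁶ m/K
ΔT = 4.50×10⁻³ / 9.20674×10⁻⁶ = 488.772 K, so T = 10.4 + 488.772 = 499.172 °C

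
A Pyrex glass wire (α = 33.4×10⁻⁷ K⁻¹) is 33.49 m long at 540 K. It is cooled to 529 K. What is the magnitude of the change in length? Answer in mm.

|ΔT| = |529 − 540| = 11 K
ΔL = αL₀ΔT = (33.4×10⁻⁷)(33.49)(11) = 1.23×10⁻³ m

ΔL = 1.23 mm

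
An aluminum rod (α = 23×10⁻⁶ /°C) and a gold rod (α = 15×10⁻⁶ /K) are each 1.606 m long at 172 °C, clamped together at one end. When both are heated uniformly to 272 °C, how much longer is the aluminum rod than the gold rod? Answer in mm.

1.28 mm

ΔT = 100 K
aluminum: ΔL = 23×10⁻⁶ × 1.606 m × 100 = 3.6938×10⁻³ m = 3.6938 mm
gold: ΔL = 15×10⁻⁶ × 1.606 m × 100 = 2.4090×10⁻³ m = 2.4090 mm
difference = 3.6938 − 2.4090 = 1.2848 mm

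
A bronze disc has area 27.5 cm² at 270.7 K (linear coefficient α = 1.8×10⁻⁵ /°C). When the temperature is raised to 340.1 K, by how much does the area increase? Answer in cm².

Area coefficient ≈ 2α; |ΔT| = 69.4 K
ΔA = 2αA₀ΔT = 2(1.8×10⁻⁵)(27.5)(69.4) = 0.0687 cm²

ΔA = 0.0687 cm²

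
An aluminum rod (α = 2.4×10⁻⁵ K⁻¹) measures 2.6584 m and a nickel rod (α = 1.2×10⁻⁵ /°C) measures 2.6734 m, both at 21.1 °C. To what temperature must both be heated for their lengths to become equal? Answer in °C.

Equal length when α₁L₁ΔT − α₂L₂ΔT = L₂ − L₁ = 1.50×10⁻² m
α₁L₁ = 6.38016×10⁻⁵, α₂L₂ = 3.20808×10⁻⁵ → Δ(αL) = 3.17208×10⁻⁵ m/K
ΔT = 1.50×10⁻² / 3.17208×10⁻⁵ = 472.876 K, so T = 21.1 + 472.876 = 493.976 °C

T = 494.0 °C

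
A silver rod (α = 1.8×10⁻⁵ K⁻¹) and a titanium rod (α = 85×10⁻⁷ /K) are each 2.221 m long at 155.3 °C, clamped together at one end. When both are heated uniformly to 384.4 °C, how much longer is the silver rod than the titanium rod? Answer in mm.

ΔT = 229.1 K
silver: ΔL = 1.8×10⁻⁵ × 2.221 m × 229.1 = 9.1590×10⁻³ m = 9.1590 mm
titanium: ΔL = 85×10⁻⁷ × 2.221 m × 229.1 = 4.3251×10⁻³ m = 4.3251 mm
difference = 9.1590 − 4.3251 = 4.8339 mm

4.83 mm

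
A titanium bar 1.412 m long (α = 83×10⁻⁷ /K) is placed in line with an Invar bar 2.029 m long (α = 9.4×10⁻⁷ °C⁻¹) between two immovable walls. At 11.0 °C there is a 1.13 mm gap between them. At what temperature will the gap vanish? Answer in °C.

T = 93.9 °C

α₁L₁ = 1.17196×10⁻⁵ m/K, α₂L₂ = 1.90726×10⁻⁶ m/K → total 1.362686×10⁻⁵ m/K
ΔT = g/(α₁L₁+α₂L₂) = 1.13×10⁻³ / 1.362686×10⁻⁵ = 82.924 K
T = 11.0 + 82.924 = 93.924 °C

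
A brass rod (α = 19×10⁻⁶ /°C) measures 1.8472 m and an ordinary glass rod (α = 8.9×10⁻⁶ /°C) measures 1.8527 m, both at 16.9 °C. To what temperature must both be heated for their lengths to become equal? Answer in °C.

Equal length when α₁L₁ΔT − α₂L₂ΔT = L₂ − L₁ = 5.50×10⁻³ m
α₁L₁ = 3.50968×10⁻⁵, α₂L₂ = 1.648903×10⁻⁵ → Δ(αL) = 1.860777×10⁻⁵ m/K
ΔT = 5.50×10⁻³ / 1.860777×10⁻⁵ = 295.575 K, so T = 16.9 + 295.575 = 312.475 °C

T = 312.5 °C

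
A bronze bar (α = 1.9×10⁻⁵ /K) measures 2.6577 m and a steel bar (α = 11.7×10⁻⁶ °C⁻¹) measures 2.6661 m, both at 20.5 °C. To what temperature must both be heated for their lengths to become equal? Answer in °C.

T = 455.7 °C

Equal length when α₁L₁ΔT − α₂L₂ΔT = L₂ − L₁ = 8.40×10⁻³ m
α₁L₁ = 5.04963×10⁻⁵, α₂L₂ = 3.119337×10⁻⁵ → Δ(αL) = 1.930293×10⁻⁵ m/K
ΔT = 8.40×10⁻³ / 1.930293×10⁻⁵ = 435.167 K, so T = 20.5 + 435.167 = 455.667 °C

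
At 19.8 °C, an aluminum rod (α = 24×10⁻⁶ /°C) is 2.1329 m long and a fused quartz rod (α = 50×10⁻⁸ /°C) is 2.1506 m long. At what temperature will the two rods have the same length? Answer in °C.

Equal length when α₁L₁ΔT − α₂L₂ΔT = L₂ − L₁ = 1.77×10⁻² m
α₁L₁ = 5.11896×10⁻⁵, α₂L₂ = 1.0753×10⁻⁶ → Δ(αL) = 5.01143×10⁻⁵ m/K
ΔT = 1.77×10⁻² / 5.01143×10⁻⁵ = 353.193 K, so T = 19.8 + 353.193 = 372.993 °C

T = 373.0 °C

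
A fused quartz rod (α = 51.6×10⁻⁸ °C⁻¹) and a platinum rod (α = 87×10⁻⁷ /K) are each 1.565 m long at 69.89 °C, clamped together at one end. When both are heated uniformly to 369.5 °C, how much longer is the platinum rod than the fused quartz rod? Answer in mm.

ΔT = 299.61 K
fused quartz: ΔL = 51.6×10⁻⁸ × 1.565 m × 299.61 = 2.4195×10⁻⁴ m = 0.24195 mm
platinum: ΔL = 87×10⁻⁷ × 1.565 m × 299.61 = 4.0793×10⁻³ m = 4.0793 mm
difference = 4.0793 − 0.24195 = 3.83735 mm

3.84 mm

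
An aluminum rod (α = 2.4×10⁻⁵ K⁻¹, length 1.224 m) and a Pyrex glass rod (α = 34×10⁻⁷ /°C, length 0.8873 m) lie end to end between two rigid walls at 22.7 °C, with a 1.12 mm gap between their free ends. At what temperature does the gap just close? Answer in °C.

T = 57.3 °C

α₁L₁ = 2.9376×10⁻⁵ m/K, α₂L₂ = 3.01682×10⁻⁶ m/K → total 3.239282×10⁻⁵ m/K
ΔT = g/(α₁L₁+α₂L₂) = 1.12×10⁻³ / 3.239282×10⁻⁵ = 34.576 K
T = 22.7 + 34.576 = 57.276 °C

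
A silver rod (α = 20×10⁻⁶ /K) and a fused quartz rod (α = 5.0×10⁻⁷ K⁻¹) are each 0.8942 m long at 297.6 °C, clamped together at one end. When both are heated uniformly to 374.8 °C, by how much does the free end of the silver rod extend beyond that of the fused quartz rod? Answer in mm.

ΔT = 77.2 K
silver: ΔL = 20×10⁻⁶ × 0.8942 m × 77.2 = 1.3806×10⁻³ m = 1.3806 mm
fused quartz: ΔL = 5.0×10⁻⁷ × 0.8942 m × 77.2 = 3.4516×10⁻⁵ m = 0.034516 mm
difference = 1.3806 − 0.034516 = 1.346084 mm

1.35 mm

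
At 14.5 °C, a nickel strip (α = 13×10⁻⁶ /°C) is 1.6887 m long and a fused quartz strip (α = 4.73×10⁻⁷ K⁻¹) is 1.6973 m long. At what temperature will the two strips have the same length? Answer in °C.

L₁(1 + α₁ΔT) = L₂(1 + α₂ΔT) ⇒ ΔT = (L₂ − L₁)/(α₁L₁ − α₂L₂)
L₂ − L₁ = 1.6973 − 1.6887 = 8.60×10⁻³ m
α₁L₁ − α₂L₂ = 13×10⁻⁶×1.6887 − 4.73×10⁻⁷×1.6973 = 2.11502771×10⁻⁵ m/K
ΔT = 8.60×10⁻³ / 2.11502771×10⁻⁵ = 406.614 K
T = 14.5 + 406.614 = 421.114 °C

T = 421.1 °C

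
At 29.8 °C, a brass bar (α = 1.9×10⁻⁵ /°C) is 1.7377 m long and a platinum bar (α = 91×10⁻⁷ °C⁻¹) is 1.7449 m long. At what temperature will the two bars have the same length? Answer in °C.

L₁(1 + α₁ΔT) = L₂(1 + α₂ΔT) ⇒ ΔT = (L₂ − L₁)/(α₁L₁ − α₂L₂)
L₂ − L₁ = 1.7449 − 1.7377 = 7.20×10⁻³ m
α₁L₁ − α₂L₂ = 1.9×10⁻⁵×1.7377 − 91×10⁻⁷×1.7449 = 1.713771×10⁻⁵ m/K
ΔT = 7.20×10⁻³ / 1.713771×10⁻⁵ = 420.126 K
T = 29.8 + 420.126 = 449.926 °C

T = 449.9 °C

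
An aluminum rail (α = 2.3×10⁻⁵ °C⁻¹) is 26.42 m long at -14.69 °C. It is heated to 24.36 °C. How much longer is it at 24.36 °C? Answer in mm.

ΔL = 23.7 mm

|ΔT| = |24.36 − (-14.69)| = 39.05 K
ΔL = αL₀ΔT = (2.3×10⁻⁵)(26.42)(39.05) = 2.37×10⁻² m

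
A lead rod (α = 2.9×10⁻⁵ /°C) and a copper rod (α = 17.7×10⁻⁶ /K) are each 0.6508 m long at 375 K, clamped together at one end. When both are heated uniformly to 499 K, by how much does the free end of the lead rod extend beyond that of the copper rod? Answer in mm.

0.912 mm

ΔT = 124 K
lead: ΔL = 2.9×10⁻⁵ × 0.6508 m × 124 = 2.3403×10⁻³ m = 2.3403 mm
copper: ΔL = 17.7×10⁻⁶ × 0.6508 m × 124 = 1.4284×10⁻³ m = 1.4284 mm
difference = 2.3403 − 1.4284 = 0.9119 mm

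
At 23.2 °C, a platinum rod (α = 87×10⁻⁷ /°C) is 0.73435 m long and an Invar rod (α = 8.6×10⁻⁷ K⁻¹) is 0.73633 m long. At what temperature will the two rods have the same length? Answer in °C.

Equal length when α₁L₁ΔT − α₂L₂ΔT = L₂ − L₁ = 1.98×10⁻³ m
α₁L₁ = 6.388845×10⁻⁶, α₂L₂ = 6.332438×10⁻⁷ → Δ(αL) = 5.7556012×10⁻⁶ m/K
ΔT = 1.98×10⁻³ / 5.7556012×10⁻⁶ = 344.013 K, so T = 23.2 + 344.013 = 367.213 °C

T = 367.2 °C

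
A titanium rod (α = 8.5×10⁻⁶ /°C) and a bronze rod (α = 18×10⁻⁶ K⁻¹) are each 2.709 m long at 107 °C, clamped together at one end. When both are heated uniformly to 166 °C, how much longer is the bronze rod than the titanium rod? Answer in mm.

ΔT = 59 K
titanium: ΔL = 8.5×10⁻⁶ × 2.709 m × 59 = 1.3586×10⁻³ m = 1.3586 mm
bronze: ΔL = 18×10⁻⁶ × 2.709 m × 59 = 2.8770×10⁻³ m = 2.8770 mm
difference = 2.8770 − 1.3586 = 1.5184 mm

1.52 mm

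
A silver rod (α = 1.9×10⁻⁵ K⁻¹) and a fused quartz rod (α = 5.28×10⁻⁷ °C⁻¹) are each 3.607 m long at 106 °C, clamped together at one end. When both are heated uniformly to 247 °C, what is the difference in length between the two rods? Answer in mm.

ΔT = 141 K
silver: ΔL = 1.9×10⁻⁵ × 3.607 m × 141 = 9.6632×10⁻³ m = 9.6632 mm
fused quartz: ΔL = 5.28×10⁻⁷ × 3.607 m × 141 = 2.6853×10⁻⁴ m = 0.26853 mm
difference = 9.6632 − 0.26853 = 9.39467 mm

9.39 mm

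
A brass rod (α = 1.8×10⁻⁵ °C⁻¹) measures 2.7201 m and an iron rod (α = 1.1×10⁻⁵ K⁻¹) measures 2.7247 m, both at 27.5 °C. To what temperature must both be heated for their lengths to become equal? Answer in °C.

L₁(1 + α₁ΔT) = L₂(1 + α₂ΔT) ⇒ ΔT = (L₂ − L₁)/(α₁L₁ − α₂L₂)
L₂ − L₁ = 2.7247 − 2.7201 = 4.60×10⁻³ m
α₁L₁ − α₂L₂ = 1.8×10⁻⁵×2.7201 − 1.1×10⁻⁵×2.7247 = 1.89901×10⁻⁵ m/K
ΔT = 4.60×10⁻³ / 1.89901×10⁻⁵ = 242.231 K
T = 27.5 + 242.231 = 269.731 °C

T = 269.7 °C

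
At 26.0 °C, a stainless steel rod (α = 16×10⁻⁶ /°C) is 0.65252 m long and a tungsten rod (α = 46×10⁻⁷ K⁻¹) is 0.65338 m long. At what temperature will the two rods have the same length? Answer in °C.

Equal length when α₁L₁ΔT − α₂L₂ΔT = L₂ − L₁ = 8.60×10⁻⁴ m
α₁L₁ = 1.044032×10⁻⁵, α₂L₂ = 3.005548×10⁻⁶ → Δ(αL) = 7.434772×10⁻⁶ m/K
ΔT = 8.60×10⁻⁴ / 7.434772×10⁻⁶ = 115.673 K, so T = 26.0 + 115.673 = 141.673 °C

T = 141.7 °C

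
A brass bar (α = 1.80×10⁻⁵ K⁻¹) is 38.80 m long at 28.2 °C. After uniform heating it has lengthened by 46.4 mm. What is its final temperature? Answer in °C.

ΔL = αL₀ΔT ⇒ ΔT = ΔL / (αL₀)
ΔT = 46.4×10⁻³ m / (1.80×10⁻⁵ × 38.80 m) = 66.438 K
T = 28.2 + 66.438 = 94.638 °C

T = 94.6 °C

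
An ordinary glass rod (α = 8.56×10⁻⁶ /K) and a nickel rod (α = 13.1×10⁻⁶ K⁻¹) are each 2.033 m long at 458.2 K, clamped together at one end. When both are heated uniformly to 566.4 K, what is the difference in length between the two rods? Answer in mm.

ΔT = 108.2 K
ordinary glass: ΔL = 8.56×10⁻⁶ × 2.033 m × 108.2 = 1.8829×10⁻³ m = 1.8829 mm
nickel: ΔL = 13.1×10⁻⁶ × 2.033 m × 108.2 = 2.8816×10⁻³ m = 2.8816 mm
difference = 2.8816 − 1.8829 = 0.9987 mm

0.999 mm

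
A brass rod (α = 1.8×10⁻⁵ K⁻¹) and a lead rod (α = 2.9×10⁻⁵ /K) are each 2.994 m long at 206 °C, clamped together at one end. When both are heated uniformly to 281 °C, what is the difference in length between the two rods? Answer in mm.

2.47 mm

ΔT = 75 K
brass: ΔL = 1.8×10⁻⁵ × 2.994 m × 75 = 4.0419×10⁻³ m = 4.0419 mm
lead: ΔL = 2.9×10⁻⁵ × 2.994 m × 75 = 6.5120×10⁻³ m = 6.5120 mm
difference = 6.5120 − 4.0419 = 2.4701 mm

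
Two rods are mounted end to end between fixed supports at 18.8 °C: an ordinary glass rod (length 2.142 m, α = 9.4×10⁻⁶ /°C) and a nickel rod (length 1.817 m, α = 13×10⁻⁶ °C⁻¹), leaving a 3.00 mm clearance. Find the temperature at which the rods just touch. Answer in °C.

Gap closes when ΔL₁ + ΔL₂ = 3.00 mm = 3.00×10⁻³ m
(α₁L₁ + α₂L₂)ΔT = g
α₁L₁ + α₂L₂ = 9.4×10⁻⁶×2.142 + 13×10⁻⁶×1.817 = 4.37558×10⁻⁵ m/K
ΔT = 3.00×10⁻³ / 4.37558×10⁻⁵ = 68.562 K
T = 18.8 + 68.562 = 87.362 °C

T = 87.4 °C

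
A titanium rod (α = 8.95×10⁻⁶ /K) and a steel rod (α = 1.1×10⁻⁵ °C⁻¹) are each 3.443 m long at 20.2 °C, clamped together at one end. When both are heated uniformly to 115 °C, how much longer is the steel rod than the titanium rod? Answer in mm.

ΔT = 94.8 K
titanium: ΔL = 8.95×10⁻⁶ × 3.443 m × 94.8 = 2.9212×10⁻³ m = 2.9212 mm
steel: ΔL = 1.1×10⁻⁵ × 3.443 m × 94.8 = 3.5904×10⁻³ m = 3.5904 mm
difference = 3.5904 − 2.9212 = 0.6692 mm

0.669 mm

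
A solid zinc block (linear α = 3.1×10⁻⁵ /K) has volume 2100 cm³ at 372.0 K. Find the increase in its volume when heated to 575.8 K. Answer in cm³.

ΔV = 39.8 cm³

Isotropic solid: β ≈ 3α = 9.3×10⁻⁵ /K; ΔT = 203.8 K
ΔV = 3αV₀ΔT = 3(3.1×10⁻⁵)(2100)(203.8) = 39.8 cm³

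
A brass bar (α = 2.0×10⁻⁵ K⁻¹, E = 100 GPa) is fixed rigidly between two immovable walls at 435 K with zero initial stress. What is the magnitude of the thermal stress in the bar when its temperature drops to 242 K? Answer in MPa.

Fully constrained: the free strain ε = αΔT is blocked, so σ = Eε = EαΔT.
|ΔT| = 193 K
σ = 100×10⁹ × 2.0×10⁻⁵ × 193 = 3.86×10⁸ Pa

σ = 386 MPa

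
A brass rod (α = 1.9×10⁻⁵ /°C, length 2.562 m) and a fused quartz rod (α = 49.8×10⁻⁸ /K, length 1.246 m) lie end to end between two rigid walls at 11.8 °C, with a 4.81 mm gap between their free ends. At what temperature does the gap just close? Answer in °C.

T = 109 °C

Gap closes when ΔL₁ + ΔL₂ = 4.81 mm = 4.81×10⁻³ m
(α₁L₁ + α₂L₂)ΔT = g
α₁L₁ + α₂L₂ = 1.9×10⁻⁵×2.562 + 49.8×10⁻⁸×1.246 = 4.9298508×10⁻⁵ m/K
ΔT = 4.81×10⁻³ / 4.9298508×10⁻⁵ = 97.57 K
T = 11.8 + 97.57 = 109.37 °C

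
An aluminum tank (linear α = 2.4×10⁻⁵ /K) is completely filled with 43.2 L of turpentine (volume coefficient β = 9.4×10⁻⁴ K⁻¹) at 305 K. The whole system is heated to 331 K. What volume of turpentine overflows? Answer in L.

The tank also expands: β_container ≈ 3α = 7.2×10⁻⁵ /K
Net overflow = V₀(β_liq − 3α_cont)ΔT
β − 3α = 9.40×10⁻⁴ − 7.2×10⁻⁵ = 8.68×10⁻⁴ /K; ΔT = 26 K
ΔV = 43.2 × 8.68×10⁻⁴ × 26 = 0.975 L

0.975 L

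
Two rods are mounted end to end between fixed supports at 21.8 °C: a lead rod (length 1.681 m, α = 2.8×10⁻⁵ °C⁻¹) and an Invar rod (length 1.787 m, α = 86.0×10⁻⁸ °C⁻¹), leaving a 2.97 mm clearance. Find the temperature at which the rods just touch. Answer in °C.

T = 82.9 °C

α₁L₁ = 4.7068×10⁻⁵ m/K, α₂L₂ = 1.53682×10⁻⁶ m/K → total 4.860482×10⁻⁵ m/K
ΔT = g/(α₁L₁+α₂L₂) = 2.97×10⁻³ / 4.860482×10⁻⁵ = 61.105 K
T = 21.8 + 61.105 = 82.905 °C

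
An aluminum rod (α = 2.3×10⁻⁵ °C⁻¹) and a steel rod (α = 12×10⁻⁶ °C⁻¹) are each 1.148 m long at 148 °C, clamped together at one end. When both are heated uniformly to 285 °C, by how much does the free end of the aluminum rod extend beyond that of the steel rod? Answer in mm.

1.73 mm

ΔT = 137 K
aluminum: ΔL = 2.3×10⁻⁵ × 1.148 m × 137 = 3.6173×10⁻³ m = 3.6173 mm
steel: ΔL = 12×10⁻⁶ × 1.148 m × 137 = 1.8873×10⁻³ m = 1.8873 mm
difference = 3.6173 − 1.8873 = 1.7300 mm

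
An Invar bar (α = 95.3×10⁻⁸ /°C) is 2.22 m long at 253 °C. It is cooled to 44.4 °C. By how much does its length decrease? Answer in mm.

ΔL = 0.441 mm

|ΔT| = |44.4 − 253| = 208.6 K
ΔL = αL₀ΔT = (95.3×10⁻⁸)(2.22)(208.6) = 4.41×10⁻⁴ m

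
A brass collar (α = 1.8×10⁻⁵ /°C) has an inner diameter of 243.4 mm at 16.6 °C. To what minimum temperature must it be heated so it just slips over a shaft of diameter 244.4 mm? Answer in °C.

T = 245 °C

Required Δd = 244.4 − 243.4 = 1.0 mm
Δd = αd₀ΔT ⇒ ΔT = Δd/(αd₀) = 1.0 / (1.8×10⁻⁵ × 243.4) = 228.25 K
T_min = 16.6 + 228.25 = 244.85 °C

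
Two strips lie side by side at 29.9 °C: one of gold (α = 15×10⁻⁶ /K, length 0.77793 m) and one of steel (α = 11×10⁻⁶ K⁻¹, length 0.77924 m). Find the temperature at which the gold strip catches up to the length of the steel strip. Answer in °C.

T = 452.8 °C

L₁(1 + α₁ΔT) = L₂(1 + α₂ΔT) ⇒ ΔT = (L₂ − L₁)/(α₁L₁ − α₂L₂)
L₂ − L₁ = 0.77924 − 0.77793 = 1.31×10⁻³ m
α₁L₁ − α₂L₂ = 15×10⁻⁶×0.77793 − 11×10⁻⁶×0.77924 = 3.09731×10⁻⁶ m/K
ΔT = 1.31×10⁻³ / 3.09731×10⁻⁶ = 422.948 K
T = 29.9 + 422.948 = 452.848 °C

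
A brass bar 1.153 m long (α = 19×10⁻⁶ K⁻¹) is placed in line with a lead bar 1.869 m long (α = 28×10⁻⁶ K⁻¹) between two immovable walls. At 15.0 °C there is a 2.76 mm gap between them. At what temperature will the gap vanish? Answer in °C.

Gap closes when ΔL₁ + ΔL₂ = 2.76 mm = 2.76×10⁻³ m
(α₁L₁ + α₂L₂)ΔT = g
α₁L₁ + α₂L₂ = 19×10⁻⁶×1.153 + 28×10⁻⁶×1.869 = 7.4239×10⁻⁵ m/K
ΔT = 2.76×10⁻³ / 7.4239×10⁻⁵ = 37.177 K
T = 15.0 + 37.177 = 52.177 °C

T = 52.2 °C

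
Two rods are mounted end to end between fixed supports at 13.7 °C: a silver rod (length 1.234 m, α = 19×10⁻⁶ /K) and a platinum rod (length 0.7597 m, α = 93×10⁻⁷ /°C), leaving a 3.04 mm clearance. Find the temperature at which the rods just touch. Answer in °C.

T = 113 °C

α₁L₁ = 2.3446×10⁻⁵ m/K, α₂L₂ = 7.06521×10⁻⁶ m/K → total 3.051121×10⁻⁵ m/K
ΔT = g/(α₁L₁+α₂L₂) = 3.04×10⁻³ / 3.051121×10⁻⁵ = 99.64 K
T = 13.7 + 99.64 = 113.34 °C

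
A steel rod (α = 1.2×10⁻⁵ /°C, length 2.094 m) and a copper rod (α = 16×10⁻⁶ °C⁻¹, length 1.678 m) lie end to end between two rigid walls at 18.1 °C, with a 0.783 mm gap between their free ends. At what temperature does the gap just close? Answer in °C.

α₁L₁ = 2.5128×10⁻⁵ m/K, α₂L₂ = 2.6848×10⁻⁵ m/K → total 5.1976×10⁻⁵ m/K
ΔT = g/(α₁L₁+α₂L₂) = 7.83×10⁻⁴ / 5.1976×10⁻⁵ = 15.065 K
T = 18.1 + 15.065 = 33.165 °C

T = 33.2 °C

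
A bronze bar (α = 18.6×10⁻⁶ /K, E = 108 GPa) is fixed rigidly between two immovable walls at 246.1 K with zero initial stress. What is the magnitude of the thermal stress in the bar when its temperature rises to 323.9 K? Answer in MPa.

σ = 156 MPa

Fully constrained: the free strain ε = αΔT is blocked, so σ = Eε = EαΔT.
|ΔT| = 77.8 K
σ = 108×10⁹ × 18.6×10⁻⁶ × 77.8 = 1.56×10⁸ Pa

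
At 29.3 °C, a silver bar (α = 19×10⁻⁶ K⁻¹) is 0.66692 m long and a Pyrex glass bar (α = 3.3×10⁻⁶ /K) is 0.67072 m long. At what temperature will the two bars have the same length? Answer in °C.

Equal length when α₁L₁ΔT − α₂L₂ΔT = L₂ − L₁ = 3.80×10⁻³ m
α₁L₁ = 1.267148×10⁻⁵, α₂L₂ = 2.213376×10⁻⁶ → Δ(αL) = 1.0458104×10⁻⁵ m/K
ΔT = 3.80×10⁻³ / 1.0458104×10⁻⁵ = 363.355 K, so T = 29.3 + 363.355 = 392.655 °C

T = 392.7 °C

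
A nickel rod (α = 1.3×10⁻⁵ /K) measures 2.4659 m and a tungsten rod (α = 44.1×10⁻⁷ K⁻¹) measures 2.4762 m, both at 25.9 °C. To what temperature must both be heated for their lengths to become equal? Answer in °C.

T = 513.2 °C

Equal length when α₁L₁ΔT − α₂L₂ΔT = L₂ − L₁ = 1.03×10⁻² m
α₁L₁ = 3.20567×10⁻⁵, α₂L₂ = 1.0920042×10⁻⁵ → Δ(αL) = 2.1136658×10⁻⁵ m/K
ΔT = 1.03×10⁻² / 2.1136658×10⁻⁵ = 487.305 K, so T = 25.9 + 487.305 = 513.205 °C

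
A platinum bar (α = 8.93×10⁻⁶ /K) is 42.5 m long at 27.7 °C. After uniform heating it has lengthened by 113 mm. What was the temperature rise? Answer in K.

ΔT = 298 K

ΔL = αL₀ΔT ⇒ ΔT = ΔL / (αL₀)
ΔT = 113×10⁻³ m / (8.93×10⁻⁶ × 42.5 m) = 297.74 K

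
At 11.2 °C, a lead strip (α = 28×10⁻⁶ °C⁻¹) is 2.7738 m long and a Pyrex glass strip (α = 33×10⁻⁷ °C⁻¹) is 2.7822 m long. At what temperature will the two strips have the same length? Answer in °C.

Equal length when α₁L₁ΔT − α₂L₂ΔT = L₂ − L₁ = 8.40×10⁻³ m
α₁L₁ = 7.76664×10⁻⁵, α₂L₂ = 9.18126×10⁻⁶ → Δ(αL) = 6.848514×10⁻⁵ m/K
ΔT = 8.40×10⁻³ / 6.848514×10⁻⁵ = 122.654 K, so T = 11.2 + 122.654 = 133.854 °C

T = 133.9 °C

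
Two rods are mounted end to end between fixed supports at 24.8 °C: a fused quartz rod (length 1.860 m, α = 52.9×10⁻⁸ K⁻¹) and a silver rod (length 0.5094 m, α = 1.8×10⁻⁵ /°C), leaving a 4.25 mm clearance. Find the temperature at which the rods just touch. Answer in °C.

T = 443 °C

Gap closes when ΔL₁ + ΔL₂ = 4.25 mm = 4.25×10⁻³ m
(α₁L₁ + α₂L₂)ΔT = g
α₁L₁ + α₂L₂ = 52.9×10⁻⁸×1.860 + 1.8×10⁻⁵×0.5094 = 1.015314×10⁻⁵ m/K
ΔT = 4.25×10⁻³ / 1.015314×10⁻⁵ = 418.59 K
T = 24.8 + 418.59 = 443.39 °C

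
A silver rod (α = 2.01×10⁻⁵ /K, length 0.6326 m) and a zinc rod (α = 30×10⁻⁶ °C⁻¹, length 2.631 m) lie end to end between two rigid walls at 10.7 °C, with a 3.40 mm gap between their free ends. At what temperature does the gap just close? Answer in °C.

T = 47.8 °C

Gap closes when ΔL₁ + ΔL₂ = 3.40 mm = 3.40×10⁻³ m
(α₁L₁ + α₂L₂)ΔT = g
α₁L₁ + α₂L₂ = 2.01×10⁻⁵×0.6326 + 30×10⁻⁶×2.631 = 9.164526×10⁻⁵ m/K
ΔT = 3.40×10⁻³ / 9.164526×10⁻⁵ = 37.100 K
T = 10.7 + 37.100 = 47.800 °C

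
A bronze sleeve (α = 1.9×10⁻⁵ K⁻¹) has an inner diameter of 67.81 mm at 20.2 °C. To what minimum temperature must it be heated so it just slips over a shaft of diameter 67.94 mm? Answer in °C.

Required Δd = 67.94 − 67.81 = 0.13 mm
Δd = αd₀ΔT ⇒ ΔT = Δd/(αd₀) = 0.13 / (1.9×10⁻⁵ × 67.81) = 100.90 K
T_min = 20.2 + 100.90 = 121.10 °C

T = 121 °C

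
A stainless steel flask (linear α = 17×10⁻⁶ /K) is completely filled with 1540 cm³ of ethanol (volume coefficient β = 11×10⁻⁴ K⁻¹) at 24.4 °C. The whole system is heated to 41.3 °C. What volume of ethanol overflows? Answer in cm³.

27.3 cm³

The flask also expands: β_container ≈ 3α = 5.1×10⁻⁵ /K
Net overflow = V₀(β_liq − 3α_cont)ΔT
β − 3α = 1.10×10⁻³ − 5.1×10⁻⁵ = 1.049×10⁻³ /K; ΔT = 16.9 K
ΔV = 1540 × 1.049×10⁻³ × 16.9 = 27.3 cm³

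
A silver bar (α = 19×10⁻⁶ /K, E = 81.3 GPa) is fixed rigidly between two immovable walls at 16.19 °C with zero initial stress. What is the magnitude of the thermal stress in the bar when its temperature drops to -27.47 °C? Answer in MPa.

σ = 67.4 MPa

Fully constrained: the free strain ε = αΔT is blocked, so σ = Eε = EαΔT.
|ΔT| = 43.66 K
σ = 81.3×10⁹ × 19×10⁻⁶ × 43.66 = 6.74×10⁷ Pa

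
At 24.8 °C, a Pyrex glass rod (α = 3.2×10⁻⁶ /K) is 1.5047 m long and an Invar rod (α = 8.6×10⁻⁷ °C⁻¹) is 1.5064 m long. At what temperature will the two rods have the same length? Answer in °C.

T = 507.8 °C

L₁(1 + α₁ΔT) = L₂(1 + α₂ΔT) ⇒ ΔT = (L₂ − L₁)/(α₁L₁ − α₂L₂)
L₂ − L₁ = 1.5064 − 1.5047 = 1.70×10⁻³ m
α₁L₁ − α₂L₂ = 3.2×10⁻⁶×1.5047 − 8.6×10⁻⁷×1.5064 = 3.519536×10⁻⁶ m/K
ΔT = 1.70×10⁻³ / 3.519536×10⁻⁶ = 483.018 K
T = 24.8 + 483.018 = 507.818 °C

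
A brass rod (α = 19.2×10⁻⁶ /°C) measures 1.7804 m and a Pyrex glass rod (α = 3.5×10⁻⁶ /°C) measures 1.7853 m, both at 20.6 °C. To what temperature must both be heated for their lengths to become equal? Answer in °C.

Equal length when α₁L₁ΔT − α₂L₂ΔT = L₂ − L₁ = 4.90×10⁻³ m
α₁L₁ = 3.418368×10⁻⁵, α₂L₂ = 6.24855×10⁻⁶ → Δ(αL) = 2.793513×10⁻⁵ m/K
ΔT = 4.90×10⁻³ / 2.793513×10⁻⁵ = 175.406 K, so T = 20.6 + 175.406 = 196.006 °C

T = 196.0 °C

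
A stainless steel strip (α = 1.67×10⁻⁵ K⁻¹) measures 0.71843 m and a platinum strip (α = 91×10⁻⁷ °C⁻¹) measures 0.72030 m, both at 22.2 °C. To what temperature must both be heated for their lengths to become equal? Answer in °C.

L₁(1 + α₁ΔT) = L₂(1 + α₂ΔT) ⇒ ΔT = (L₂ − L₁)/(α₁L₁ − α₂L₂)
L₂ − L₁ = 0.72030 − 0.71843 = 1.87×10⁻³ m
α₁L₁ − α₂L₂ = 1.67×10⁻⁵×0.71843 − 91×10⁻⁷×0.72030 = 5.443051×10⁻⁶ m/K
ΔT = 1.87×10⁻³ / 5.443051×10⁻⁶ = 343.557 K
T = 22.2 + 343.557 = 365.757 °C

T = 365.8 °C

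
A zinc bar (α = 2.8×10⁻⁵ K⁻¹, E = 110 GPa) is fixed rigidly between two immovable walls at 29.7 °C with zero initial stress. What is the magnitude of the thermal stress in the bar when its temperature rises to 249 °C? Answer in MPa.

Fully constrained: the free strain ε = αΔT is blocked, so σ = Eε = EαΔT.
|ΔT| = 219.3 K
σ = 110×10⁹ × 2.8×10⁻⁵ × 219.3 = 6.75×10⁸ Pa

σ = 675 MPa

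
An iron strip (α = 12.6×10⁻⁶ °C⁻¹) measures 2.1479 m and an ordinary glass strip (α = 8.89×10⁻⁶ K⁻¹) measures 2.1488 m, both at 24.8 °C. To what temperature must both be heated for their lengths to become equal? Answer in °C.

Equal length when α₁L₁ΔT − α₂L₂ΔT = L₂ − L₁ = 9.00×10⁻⁴ m
α₁L₁ = 2.706354×10⁻⁵, α₂L₂ = 1.9102832×10⁻⁵ → Δ(αL) = 7.960708×10⁻⁶ m/K
ΔT = 9.00×10⁻⁴ / 7.960708×10⁻⁶ = 113.055 K, so T = 24.8 + 113.055 = 137.855 °C

T = 137.9 °C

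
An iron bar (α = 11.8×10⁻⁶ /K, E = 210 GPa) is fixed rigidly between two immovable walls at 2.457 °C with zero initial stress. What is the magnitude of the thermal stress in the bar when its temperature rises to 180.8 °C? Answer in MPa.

σ = 442 MPa

Fully constrained: the free strain ε = αΔT is blocked, so σ = Eε = EαΔT.
|ΔT| = 178.343 K
σ = 210×10⁹ × 11.8×10⁻⁶ × 178.343 = 4.42×10⁸ Pa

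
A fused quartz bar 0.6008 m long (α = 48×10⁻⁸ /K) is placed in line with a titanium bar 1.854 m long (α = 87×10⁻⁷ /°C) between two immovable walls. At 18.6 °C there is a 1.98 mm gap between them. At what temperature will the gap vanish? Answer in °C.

T = 139 °C

α₁L₁ = 2.88384×10⁻⁷ m/K, α₂L₂ = 1.61298×10⁻⁵ m/K → total 1.6418184×10⁻⁵ m/K
ΔT = g/(α₁L₁+α₂L₂) = 1.98×10⁻³ / 1.6418184×10⁻⁵ = 120.60 K
T = 18.6 + 120.60 = 139.20 °C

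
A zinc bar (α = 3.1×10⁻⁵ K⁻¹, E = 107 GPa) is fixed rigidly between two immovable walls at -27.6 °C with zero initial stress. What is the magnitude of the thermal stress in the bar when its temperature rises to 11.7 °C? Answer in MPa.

σ = 130 MPa

Fully constrained: the free strain ε = αΔT is blocked, so σ = Eε = EαΔT.
|ΔT| = 39.3 K
σ = 107×10⁹ × 3.1×10⁻⁵ × 39.3 = 1.30×10⁸ Pa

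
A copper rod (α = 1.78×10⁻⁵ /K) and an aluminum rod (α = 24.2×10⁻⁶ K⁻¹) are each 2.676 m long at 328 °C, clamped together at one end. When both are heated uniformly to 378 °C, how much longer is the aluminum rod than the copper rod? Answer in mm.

0.856 mm

ΔT = 50 K
copper: ΔL = 1.78×10⁻⁵ × 2.676 m × 50 = 2.3816×10⁻³ m = 2.3816 mm
aluminum: ΔL = 24.2×10⁻⁶ × 2.676 m × 50 = 3.2380×10⁻³ m = 3.2380 mm
difference = 3.2380 − 2.3816 = 0.8564 mm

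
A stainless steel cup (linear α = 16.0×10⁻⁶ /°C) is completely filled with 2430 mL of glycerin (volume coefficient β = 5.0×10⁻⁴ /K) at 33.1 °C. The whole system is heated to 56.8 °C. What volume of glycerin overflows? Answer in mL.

26.0 mL

The cup also expands: β_container ≈ 3α = 4.8×10⁻⁵ /K
Net overflow = V₀(β_liq − 3α_cont)ΔT
β − 3α = 5.00×10⁻⁴ − 4.8×10⁻⁵ = 4.52×10⁻⁴ /K; ΔT = 23.7 K
ΔV = 2430 × 4.52×10⁻⁴ × 23.7 = 26.0 mL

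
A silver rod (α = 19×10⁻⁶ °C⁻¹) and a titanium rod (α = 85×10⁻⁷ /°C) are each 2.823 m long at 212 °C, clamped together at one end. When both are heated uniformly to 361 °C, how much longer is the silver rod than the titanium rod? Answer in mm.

4.42 mm

ΔT = 149 K
silver: ΔL = 19×10⁻⁶ × 2.823 m × 149 = 7.9919×10⁻³ m = 7.9919 mm
titanium: ΔL = 85×10⁻⁷ × 2.823 m × 149 = 3.5753×10⁻³ m = 3.5753 mm
difference = 7.9919 − 3.5753 = 4.4166 mm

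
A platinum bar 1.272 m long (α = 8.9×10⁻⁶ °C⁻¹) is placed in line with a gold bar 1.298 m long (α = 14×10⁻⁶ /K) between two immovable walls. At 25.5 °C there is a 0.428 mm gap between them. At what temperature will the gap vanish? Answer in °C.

α₁L₁ = 1.13208×10⁻⁵ m/K, α₂L₂ = 1.8172×10⁻⁵ m/K → total 2.94928×10⁻⁵ m/K
ΔT = g/(α₁L₁+α₂L₂) = 4.28×10⁻⁴ / 2.94928×10⁻⁵ = 14.512 K
T = 25.5 + 14.512 = 40.012 °C

T = 40.0 °C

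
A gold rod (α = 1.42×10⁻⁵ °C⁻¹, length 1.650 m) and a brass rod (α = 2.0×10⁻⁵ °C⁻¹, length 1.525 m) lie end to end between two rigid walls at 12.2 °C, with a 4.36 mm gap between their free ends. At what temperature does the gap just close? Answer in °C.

α₁L₁ = 2.343×10⁻⁵ m/K, α₂L₂ = 3.050×10⁻⁵ m/K → total 5.393×10⁻⁵ m/K
ΔT = g/(α₁L₁+α₂L₂) = 4.36×10⁻³ / 5.393×10⁻⁵ = 80.846 K
T = 12.2 + 80.846 = 93.046 °C

T = 93.0 °C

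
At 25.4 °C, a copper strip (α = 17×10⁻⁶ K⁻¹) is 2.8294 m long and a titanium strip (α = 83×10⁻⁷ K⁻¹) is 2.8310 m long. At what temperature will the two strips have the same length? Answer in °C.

Equal length when α₁L₁ΔT − α₂L₂ΔT = L₂ − L₁ = 1.60×10⁻³ m
α₁L₁ = 4.80998×10⁻⁵, α₂L₂ = 2.34973×10⁻⁵ → Δ(αL) = 2.46025×10⁻⁵ m/K
ΔT = 1.60×10⁻³ / 2.46025×10⁻⁵ = 65.0340 K, so T = 25.4 + 65.0340 = 90.4340 °C

T = 90.43 °C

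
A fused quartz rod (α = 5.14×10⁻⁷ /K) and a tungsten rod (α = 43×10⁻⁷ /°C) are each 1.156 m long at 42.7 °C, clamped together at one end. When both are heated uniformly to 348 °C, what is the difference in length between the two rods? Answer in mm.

1.34 mm

ΔT = 305.3 K
fused quartz: ΔL = 5.14×10⁻⁷ × 1.156 m × 305.3 = 1.8140×10⁻⁴ m = 0.18140 mm
tungsten: ΔL = 43×10⁻⁷ × 1.156 m × 305.3 = 1.5176×10⁻³ m = 1.5176 mm
difference = 1.5176 − 0.18140 = 1.3362 mm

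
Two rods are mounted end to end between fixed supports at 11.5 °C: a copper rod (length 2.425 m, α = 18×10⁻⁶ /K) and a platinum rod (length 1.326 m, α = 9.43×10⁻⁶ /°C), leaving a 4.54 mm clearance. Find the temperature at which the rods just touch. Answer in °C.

T = 92.3 °C

Gap closes when ΔL₁ + ΔL₂ = 4.54 mm = 4.54×10⁻³ m
(α₁L₁ + α₂L₂)ΔT = g
α₁L₁ + α₂L₂ = 18×10⁻⁶×2.425 + 9.43×10⁻⁶×1.326 = 5.615418×10⁻⁵ m/K
ΔT = 4.54×10⁻³ / 5.615418×10⁻⁵ = 80.849 K
T = 11.5 + 80.849 = 92.349 °C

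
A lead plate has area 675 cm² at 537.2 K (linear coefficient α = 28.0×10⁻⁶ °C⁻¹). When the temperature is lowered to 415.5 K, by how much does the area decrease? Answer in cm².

ΔA = 4.60 cm²

Area coefficient ≈ 2α; |ΔT| = 121.7 K
ΔA = 2αA₀ΔT = 2(28.0×10⁻⁶)(675)(121.7) = 4.60 cm²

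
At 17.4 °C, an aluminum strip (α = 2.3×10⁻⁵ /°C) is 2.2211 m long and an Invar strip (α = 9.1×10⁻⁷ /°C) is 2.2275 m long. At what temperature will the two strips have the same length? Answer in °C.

Equal length when α₁L₁ΔT − α₂L₂ΔT = L₂ − L₁ = 6.40×10⁻³ m
α₁L₁ = 5.10853×10⁻⁵, α₂L₂ = 2.027025×10⁻⁶ → Δ(αL) = 4.9058275×10⁻⁵ m/K
ΔT = 6.40×10⁻³ / 4.9058275×10⁻⁵ = 130.457 K, so T = 17.4 + 130.457 = 147.857 °C

T = 147.9 °C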